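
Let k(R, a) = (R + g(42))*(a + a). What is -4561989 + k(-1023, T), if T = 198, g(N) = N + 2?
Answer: -4949673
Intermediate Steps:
g(N) = 2 + N
k(R, a) = 2*a*(44 + R) (k(R, a) = (R + (2 + 42))*(a + a) = (R + 44)*(2*a) = (44 + R)*(2*a) = 2*a*(44 + R))
-4561989 + k(-1023, T) = -4561989 + 2*198*(44 - 1023) = -4561989 + 2*198*(-979) = -4561989 - 387684 = -4949673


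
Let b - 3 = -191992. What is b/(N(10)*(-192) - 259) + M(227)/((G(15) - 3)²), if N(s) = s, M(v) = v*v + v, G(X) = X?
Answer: 11701895/26148 ≈ 447.53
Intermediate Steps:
M(v) = v + v² (M(v) = v² + v = v + v²)
b = -191989 (b = 3 - 191992 = -191989)
b/(N(10)*(-192) - 259) + M(227)/((G(15) - 3)²) = -191989/(10*(-192) - 259) + (227*(1 + 227))/((15 - 3)²) = -191989/(-1920 - 259) + (227*228)/(12²) = -191989/(-2179) + 51756/144 = -191989*(-1/2179) + 51756*(1/144) = 191989/2179 + 4313/12 = 11701895/26148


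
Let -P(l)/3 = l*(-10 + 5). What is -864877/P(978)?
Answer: -864877/14670 ≈ -58.956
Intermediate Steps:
P(l) = 15*l (P(l) = -3*l*(-10 + 5) = -3*l*(-5) = -(-15)*l = 15*l)
-864877/P(978) = -864877/(15*978) = -864877/14670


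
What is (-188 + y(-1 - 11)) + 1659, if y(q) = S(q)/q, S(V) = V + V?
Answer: 1473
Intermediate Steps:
S(V) = 2*V
y(q) = 2 (y(q) = (2*q)/q = 2)
(-188 + y(-1 - 11)) + 1659 = (-188 + 2) + 1659 = -186 + 1659 = 1473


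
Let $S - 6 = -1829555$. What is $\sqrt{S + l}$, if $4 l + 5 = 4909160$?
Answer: $\frac{i \sqrt{2409041}}{2} \approx 776.05 i$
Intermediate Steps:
$l = \frac{4909155}{4}$ ($l = - \frac{5}{4} + \frac{1}{4} \cdot 4909160 = - \frac{5}{4} + 1227290 = \frac{4909155}{4} \approx 1.2273 \cdot 10^{6}$)
$S = -1829549$ ($S = 6 - 1829555 = -1829549$)
$\sqrt{S + l} = \sqrt{-1829549 + \frac{4909155}{4}} = \sqrt{- \frac{2409041}{4}} = \frac{i \sqrt{2409041}}{2}$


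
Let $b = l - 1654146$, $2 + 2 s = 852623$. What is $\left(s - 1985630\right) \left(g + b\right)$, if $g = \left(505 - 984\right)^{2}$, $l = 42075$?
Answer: $2155961920285$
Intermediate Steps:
$s = \frac{852621}{2}$ ($s = -1 + \frac{1}{2} \cdot 852623 = -1 + \frac{852623}{2} = \frac{852621}{2} \approx 4.2631 \cdot 10^{5}$)
$b = -1612071$ ($b = 42075 - 1654146 = -1612071$)
$g = 229441$ ($g = \left(-479\right)^{2} = 229441$)
$\left(s - 1985630\right) \left(g + b\right) = \left(\frac{852621}{2} - 1985630\right) \left(229441 - 1612071\right) = \left(- \frac{3118639}{2}\right) \left(-1382630\right) = 2155961920285$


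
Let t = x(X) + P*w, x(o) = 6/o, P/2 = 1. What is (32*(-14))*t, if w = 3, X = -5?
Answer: -10752/5 ≈ -2150.4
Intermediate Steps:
P = 2 (P = 2*1 = 2)
t = 24/5 (t = 6/(-5) + 2*3 = 6*(-1/5) + 6 = -6/5 + 6 = 24/5 ≈ 4.8000)
(32*(-14))*t = (32*(-14))*(24/5) = -448*24/5 = -10752/5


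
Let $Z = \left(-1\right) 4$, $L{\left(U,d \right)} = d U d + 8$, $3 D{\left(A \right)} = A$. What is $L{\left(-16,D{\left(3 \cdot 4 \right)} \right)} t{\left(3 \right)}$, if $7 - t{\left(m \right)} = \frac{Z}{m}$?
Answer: $- \frac{6200}{3} \approx -2066.7$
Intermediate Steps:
$D{\left(A \right)} = \frac{A}{3}$
$L{\left(U,d \right)} = 8 + U d^{2}$ ($L{\left(U,d \right)} = U d d + 8 = U d^{2} + 8 = 8 + U d^{2}$)
$Z = -4$
$t{\left(m \right)} = 7 + \frac{4}{m}$ ($t{\left(m \right)} = 7 - - \frac{4}{m} = 7 + \frac{4}{m}$)
$L{\left(-16,D{\left(3 \cdot 4 \right)} \right)} t{\left(3 \right)} = \left(8 - 16 \left(\frac{3 \cdot 4}{3}\right)^{2}\right) \left(7 + \frac{4}{3}\right) = \left(8 - 16 \left(\frac{1}{3} \cdot 12\right)^{2}\right) \left(7 + 4 \cdot \frac{1}{3}\right) = \left(8 - 16 \cdot 4^{2}\right) \left(7 + \frac{4}{3}\right) = \left(8 - 256\right) \frac{25}{3} = \left(-248\right) \frac{25}{3} = - \frac{6200}{3}$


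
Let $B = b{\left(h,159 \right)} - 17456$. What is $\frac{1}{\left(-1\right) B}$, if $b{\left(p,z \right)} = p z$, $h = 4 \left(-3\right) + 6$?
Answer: $\frac{1}{18410} \approx 5.4318 \cdot 10^{-5}$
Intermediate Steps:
$h = -6$ ($h = -12 + 6 = -6$)
$B = -18410$ ($B = \left(-6\right) 159 - 17456 = -954 - 17456 = -18410$)
$\frac{1}{\left(-1\right) B} = \frac{1}{\left(-1\right) \left(-18410\right)} = \frac{1}{18410}$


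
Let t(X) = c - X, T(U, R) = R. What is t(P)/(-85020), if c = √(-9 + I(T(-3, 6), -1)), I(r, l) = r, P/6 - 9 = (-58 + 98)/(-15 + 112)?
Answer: 913/1374490 - I*√3/85020 ≈ 0.00066425 - 2.0372e-5*I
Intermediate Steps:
P = 5478/97 (P = 54 + 6*((-58 + 98)/(-15 + 112)) = 54 + 6*(40/97) = 54 + 240/97 = 5478/97 ≈ 56.474)
c = I*√3 (c = √(-9 + 6) = √(-3) = I*√3 ≈ 1.732*I)
t(X) = -X + I*√3 (t(X) = I*√3 - X = -X + I*√3)
t(P)/(-85020) = (-1*5478/97 + I*√3)/(-85020) = (-5478/97 + I*√3)*(-1/85020) = 913/1374490 - I*√3/85020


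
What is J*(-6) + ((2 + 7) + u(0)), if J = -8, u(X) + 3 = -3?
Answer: 51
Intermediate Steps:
u(X) = -6 (u(X) = -3 - 3 = -6)
J*(-6) + ((2 + 7) + u(0)) = -8*(-6) + ((2 + 7) - 6) = 48 + (9 - 6) = 48 + 3 = 51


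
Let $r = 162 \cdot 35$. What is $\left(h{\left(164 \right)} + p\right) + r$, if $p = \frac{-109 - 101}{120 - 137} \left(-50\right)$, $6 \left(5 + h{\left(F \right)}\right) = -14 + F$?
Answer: $\frac{86230}{17} \approx 5072.4$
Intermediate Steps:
$h{\left(F \right)} = - \frac{22}{3} + \frac{F}{6}$ ($h{\left(F \right)} = -5 + \frac{-14 + F}{6} = -5 + \left(- \frac{7}{3} + \frac{F}{6}\right) = - \frac{22}{3} + \frac{F}{6}$)
$r = 5670$
$p = - \frac{10500}{17}$ ($p = - \frac{210}{-17} \left(-50\right) = \left(-210\right) \left(- \frac{1}{17}\right) \left(-50\right) = \frac{210}{17} \left(-50\right) = - \frac{10500}{17} \approx -617.65$)
$\left(h{\left(164 \right)} + p\right) + r = \left(\left(- \frac{22}{3} + \frac{1}{6} \cdot 164\right) - \frac{10500}{17}\right) + 5670 = \left(\left(- \frac{22}{3} + \frac{82}{3}\right) - \frac{10500}{17}\right) + 5670 = \left(20 - \frac{10500}{17}\right) + 5670 = - \frac{10160}{17} + 5670 = \frac{86230}{17}$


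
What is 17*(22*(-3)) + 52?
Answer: -1070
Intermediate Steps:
17*(22*(-3)) + 52 = 17*(-66) + 52 = -1122 + 52 = -1070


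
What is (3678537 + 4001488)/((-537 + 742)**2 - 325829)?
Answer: -7680025/283804 ≈ -27.061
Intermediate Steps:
(3678537 + 4001488)/((-537 + 742)**2 - 325829) = 7680025/(205**2 - 325829) = 7680025/(42025 - 325829) = 7680025/(-283804) = 7680025*(-1/283804) = -7680025/283804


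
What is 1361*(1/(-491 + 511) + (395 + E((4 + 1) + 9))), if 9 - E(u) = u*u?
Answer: 5663121/20 ≈ 2.8316e+5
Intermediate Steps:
E(u) = 9 - u² (E(u) = 9 - u*u = 9 - u²)
1361*(1/(-491 + 511) + (395 + E((4 + 1) + 9))) = 1361*(1/(-491 + 511) + (395 + (9 - ((4 + 1) + 9)²))) = 1361*(1/20 + (395 + (9 - (5 + 9)²))) = 1361*(1/20 + (395 + (9 - 1*14²))) = 1361*(1/20 + (395 + (9 - 1*196))) = 1361*(1/20 + (395 + (9 - 196))) = 1361*(1/20 + (395 - 187)) = 1361*(1/20 + 208) = 1361*(4161/20) = 5663121/20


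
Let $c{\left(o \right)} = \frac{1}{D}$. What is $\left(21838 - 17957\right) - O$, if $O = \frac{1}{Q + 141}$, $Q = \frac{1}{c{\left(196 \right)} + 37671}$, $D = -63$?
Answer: $\frac{1298702148343}{334631415} \approx 3881.0$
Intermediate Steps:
$c{\left(o \right)} = - \frac{1}{63}$ ($c{\left(o \right)} = \frac{1}{-63} = - \frac{1}{63}$)
$Q = \frac{63}{2373272}$ ($Q = \frac{1}{- \frac{1}{63} + 37671} = \frac{1}{\frac{2373272}{63}} = \frac{63}{2373272} \approx 2.6546 \cdot 10^{-5}$)
$O = \frac{2373272}{334631415}$ ($O = \frac{1}{\frac{63}{2373272} + 141} = \frac{1}{\frac{334631415}{2373272}} = \frac{2373272}{334631415} \approx 0.0070922$)
$\left(21838 - 17957\right) - O = \left(21838 - 17957\right) - \frac{2373272}{334631415} = 3881 - \frac{2373272}{334631415} = \frac{1298702148343}{334631415}$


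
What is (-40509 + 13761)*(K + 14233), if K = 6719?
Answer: -560424096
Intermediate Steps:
(-40509 + 13761)*(K + 14233) = (-40509 + 13761)*(6719 + 14233) = -26748*20952 = -560424096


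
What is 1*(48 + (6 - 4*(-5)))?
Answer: 74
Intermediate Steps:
1*(48 + (6 - 4*(-5))) = 1*(48 + (6 + 20)) = 1*(48 + 26) = 1*74 = 74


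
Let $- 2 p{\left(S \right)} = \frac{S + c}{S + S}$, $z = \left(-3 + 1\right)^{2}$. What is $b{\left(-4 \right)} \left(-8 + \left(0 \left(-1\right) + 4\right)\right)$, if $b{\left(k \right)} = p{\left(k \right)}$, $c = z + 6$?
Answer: $- \frac{3}{2} \approx -1.5$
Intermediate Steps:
$z = 4$ ($z = \left(-2\right)^{2} = 4$)
$c = 10$ ($c = 4 + 6 = 10$)
$p{\left(S \right)} = - \frac{10 + S}{4 S}$ ($p{\left(S \right)} = - \frac{\left(S + 10\right) \frac{1}{S + S}}{2} = - \frac{\left(10 + S\right) \frac{1}{2 S}}{2} = - \frac{\frac{1}{2} \frac{1}{S} \left(10 + S\right)}{2} = - \frac{10 + S}{4 S}$)
$b{\left(k \right)} = \frac{-10 - k}{4 k}$
$b{\left(-4 \right)} \left(-8 + \left(0 \left(-1\right) + 4\right)\right) = \frac{-10 - -4}{4 \left(-4\right)} \left(-8 + \left(0 \left(-1\right) + 4\right)\right) = \frac{1}{4} \left(- \frac{1}{4}\right) \left(-10 + 4\right) \left(-8 + \left(0 + 4\right)\right) = \frac{1}{4} \left(- \frac{1}{4}\right) \left(-6\right) \left(-8 + 4\right) = \frac{3}{8} \left(-4\right) = - \frac{3}{2}$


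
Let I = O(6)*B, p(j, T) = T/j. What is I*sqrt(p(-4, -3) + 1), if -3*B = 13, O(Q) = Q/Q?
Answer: -13*sqrt(7)/6 ≈ -5.7325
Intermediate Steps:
O(Q) = 1
B = -13/3 (B = -1/3*13 = -13/3 ≈ -4.3333)
I = -13/3 (I = 1*(-13/3) = -13/3 ≈ -4.3333)
I*sqrt(p(-4, -3) + 1) = -13*sqrt(-3/(-4) + 1)/3 = -13*sqrt(-3*(-1/4) + 1)/3 = -13*sqrt(3/4 + 1)/3 = -13*sqrt(7)/6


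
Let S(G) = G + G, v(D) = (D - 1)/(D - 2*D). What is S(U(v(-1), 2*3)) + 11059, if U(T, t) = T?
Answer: 11055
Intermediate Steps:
v(D) = -(-1 + D)/D (v(D) = (-1 + D)/((-D)) = (-1 + D)*(-1/D) = -(-1 + D)/D)
S(G) = 2*G
S(U(v(-1), 2*3)) + 11059 = 2*((1 - 1*(-1))/(-1)) + 11059 = 2*(-(1 + 1)) + 11059 = 2*(-1*2) + 11059 = 2*(-2) + 11059 = -4 + 11059 = 11055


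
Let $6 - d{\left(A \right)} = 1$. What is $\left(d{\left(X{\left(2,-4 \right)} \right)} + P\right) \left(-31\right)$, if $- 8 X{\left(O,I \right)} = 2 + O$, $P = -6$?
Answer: $31$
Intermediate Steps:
$X{\left(O,I \right)} = - \frac{1}{4} - \frac{O}{8}$ ($X{\left(O,I \right)} = - \frac{2 + O}{8} = - \frac{1}{4} - \frac{O}{8}$)
$d{\left(A \right)} = 5$ ($d{\left(A \right)} = 6 - 1 = 5$)
$\left(d{\left(X{\left(2,-4 \right)} \right)} + P\right) \left(-31\right) = \left(5 - 6\right) \left(-31\right) = \left(-1\right) \left(-31\right) = 31$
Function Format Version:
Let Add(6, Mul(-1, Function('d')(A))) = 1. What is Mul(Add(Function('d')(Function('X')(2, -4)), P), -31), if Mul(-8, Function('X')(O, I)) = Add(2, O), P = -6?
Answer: 31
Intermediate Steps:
Function('X')(O, I) = Add(Rational(-1, 4), Mul(Rational(-1, 8), O)) (Function('X')(O, I) = Mul(Rational(-1, 8), Add(2, O)) = Add(Rational(-1, 4), Mul(Rational(-1, 8), O)))
Function('d')(A) = 5 (Function('d')(A) = Add(6, Mul(-1, 1)) = Add(6, -1) = 5)
Mul(Add(Function('d')(Function('X')(2, -4)), P), -31) = Mul(Add(5, -6), -31) = Mul(-1, -31) = 31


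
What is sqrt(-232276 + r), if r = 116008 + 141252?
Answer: 6*sqrt(694) ≈ 158.06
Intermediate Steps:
r = 257260
sqrt(-232276 + r) = sqrt(-232276 + 257260) = sqrt(24984) = 6*sqrt(694)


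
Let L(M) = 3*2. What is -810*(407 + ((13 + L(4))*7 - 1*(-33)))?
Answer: -464130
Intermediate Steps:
L(M) = 6
-810*(407 + ((13 + L(4))*7 - 1*(-33))) = -810*(407 + ((13 + 6)*7 - 1*(-33))) = -810*(407 + (19*7 + 33)) = -810*(407 + (133 + 33)) = -810*(407 + 166) = -810*573 = -464130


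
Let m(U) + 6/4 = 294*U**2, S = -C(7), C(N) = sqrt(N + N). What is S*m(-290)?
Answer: -49450797*sqrt(14)/2 ≈ -9.2514e+7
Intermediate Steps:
C(N) = sqrt(2)*sqrt(N) (C(N) = sqrt(2*N) = sqrt(2)*sqrt(N))
S = -sqrt(14) (S = -sqrt(2)*sqrt(7) = -sqrt(14) ≈ -3.7417)
m(U) = -3/2 + 294*U**2
S*m(-290) = (-sqrt(14))*(-3/2 + 294*(-290)**2) = (-sqrt(14))*(-3/2 + 294*84100) = (-sqrt(14))*(-3/2 + 24725400) = -sqrt(14)*(49450797/2) = -49450797*sqrt(14)/2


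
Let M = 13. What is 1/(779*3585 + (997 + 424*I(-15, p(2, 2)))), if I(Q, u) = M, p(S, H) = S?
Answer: 1/2799224 ≈ 3.5724e-7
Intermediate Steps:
I(Q, u) = 13
1/(779*3585 + (997 + 424*I(-15, p(2, 2)))) = 1/(779*3585 + (997 + 424*13)) = 1/(2792715 + (997 + 5512)) = 1/(2792715 + 6509) = 1/2799224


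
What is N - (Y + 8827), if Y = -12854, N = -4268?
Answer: -241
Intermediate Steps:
N - (Y + 8827) = -4268 - (-12854 + 8827) = -4268 - 1*(-4027) = -4268 + 4027 = -241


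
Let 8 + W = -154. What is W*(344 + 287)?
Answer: -102222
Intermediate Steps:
W = -162 (W = -8 - 154 = -162)
W*(344 + 287) = -162*(344 + 287) = -162*631 = -102222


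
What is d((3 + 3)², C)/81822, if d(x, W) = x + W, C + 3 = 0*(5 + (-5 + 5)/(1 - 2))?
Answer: 11/27274 ≈ 0.00040331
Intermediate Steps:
C = -3 (C = -3 + 0*(5 + (-5 + 5)/(1 - 2)) = -3 + 0*(5 + 0/(-1)) = -3 + 0*(5 + 0*(-1)) = -3 + 0*(5 + 0) = -3 + 0*5 = -3 + 0 = -3)
d(x, W) = W + x
d((3 + 3)², C)/81822 = (-3 + (3 + 3)²)/81822 = (-3 + 6²)*(1/81822) = (-3 + 36)*(1/81822) = 33*(1/81822) = 11/27274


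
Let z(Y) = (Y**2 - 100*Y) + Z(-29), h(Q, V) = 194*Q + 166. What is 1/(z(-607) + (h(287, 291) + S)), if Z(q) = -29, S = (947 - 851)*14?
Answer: 1/486308 ≈ 2.0563e-6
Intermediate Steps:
S = 1344 (S = 96*14 = 1344)
h(Q, V) = 166 + 194*Q
z(Y) = -29 + Y**2 - 100*Y (z(Y) = (Y**2 - 100*Y) - 29 = -29 + Y**2 - 100*Y)
1/(z(-607) + (h(287, 291) + S)) = 1/((-29 + (-607)**2 - 100*(-607)) + ((166 + 194*287) + 1344)) = 1/((-29 + 368449 + 60700) + ((166 + 55678) + 1344)) = 1/(429120 + (55844 + 1344)) = 1/(429120 + 57188) = 1/486308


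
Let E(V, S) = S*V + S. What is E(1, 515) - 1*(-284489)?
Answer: 285519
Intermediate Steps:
E(V, S) = S + S*V
E(1, 515) - 1*(-284489) = 515*(1 + 1) - 1*(-284489) = 515*2 + 284489 = 1030 + 284489 = 285519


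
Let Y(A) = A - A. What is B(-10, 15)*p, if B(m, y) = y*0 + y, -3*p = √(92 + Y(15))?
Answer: -10*√23 ≈ -47.958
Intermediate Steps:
Y(A) = 0
p = -2*√23/3 (p = -√(92 + 0)/3 = -2*√23/3 ≈ -3.1972)
B(m, y) = y (B(m, y) = 0 + y = y)
B(-10, 15)*p = 15*(-2*√23/3) = -10*√23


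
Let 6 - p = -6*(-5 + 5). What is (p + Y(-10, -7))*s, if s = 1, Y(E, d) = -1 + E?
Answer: -5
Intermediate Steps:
p = 6 (p = 6 - (-6)*(-5 + 5) = 6 - (-6)*0 = 6 - 1*0 = 6 + 0 = 6)
(p + Y(-10, -7))*s = (6 + (-1 - 10))*1 = (6 - 11)*1 = -5*1 = -5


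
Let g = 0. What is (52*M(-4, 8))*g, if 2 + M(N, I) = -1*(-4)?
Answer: 0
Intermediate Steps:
M(N, I) = 2 (M(N, I) = -2 - 1*(-4) = -2 + 4 = 2)
(52*M(-4, 8))*g = (52*2)*0 = 104*0 = 0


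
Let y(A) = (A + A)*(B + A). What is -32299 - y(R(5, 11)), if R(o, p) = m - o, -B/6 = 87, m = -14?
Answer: -52857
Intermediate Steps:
B = -522 (B = -6*87 = -522)
R(o, p) = -14 - o
y(A) = 2*A*(-522 + A) (y(A) = (A + A)*(-522 + A) = (2*A)*(-522 + A) = 2*A*(-522 + A))
-32299 - y(R(5, 11)) = -32299 - 2*(-14 - 1*5)*(-522 + (-14 - 1*5)) = -32299 - 2*(-14 - 5)*(-522 + (-14 - 5)) = -32299 - 2*(-19)*(-522 - 19) = -32299 - 2*(-19)*(-541) = -32299 - 1*20558 = -32299 - 20558 = -52857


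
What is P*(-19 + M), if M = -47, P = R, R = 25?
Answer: -1650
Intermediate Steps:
P = 25
P*(-19 + M) = 25*(-19 - 47) = 25*(-66) = -1650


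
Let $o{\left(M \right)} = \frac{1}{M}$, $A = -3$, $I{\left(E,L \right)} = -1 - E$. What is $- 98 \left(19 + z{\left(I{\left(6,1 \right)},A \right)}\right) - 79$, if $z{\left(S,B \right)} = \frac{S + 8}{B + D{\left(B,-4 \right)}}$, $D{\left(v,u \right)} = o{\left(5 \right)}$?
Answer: $-1906$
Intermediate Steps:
$D{\left(v,u \right)} = \frac{1}{5}$
$z{\left(S,B \right)} = \frac{8 + S}{\frac{1}{5} + B}$ ($z{\left(S,B \right)} = \frac{S + 8}{B + \frac{1}{5}} = \frac{8 + S}{\frac{1}{5} + B}$)
$- 98 \left(19 + z{\left(I{\left(6,1 \right)},A \right)}\right) - 79 = - 98 \left(19 + \frac{5 \left(8 - 7\right)}{1 + 5 \left(-3\right)}\right) - 79 = - 98 \left(19 + \frac{5 \left(8 - 7\right)}{1 - 15}\right) - 79 = - 98 \left(19 + \frac{5 \left(8 - 7\right)}{-14}\right) - 79 = - 98 \left(19 + 5 \left(- \frac{1}{14}\right) 1\right) - 79 = - 98 \left(19 - \frac{5}{14}\right) - 79 = \left(-98\right) \frac{261}{14} - 79 = -1827 - 79 = -1906$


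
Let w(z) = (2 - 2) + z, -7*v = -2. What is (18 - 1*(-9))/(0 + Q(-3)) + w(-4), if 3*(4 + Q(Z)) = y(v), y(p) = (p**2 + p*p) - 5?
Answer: -2423/275 ≈ -8.8109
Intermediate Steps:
v = 2/7 (v = -1/7*(-2) = 2/7 ≈ 0.28571)
y(p) = -5 + 2*p**2 (y(p) = (p**2 + p**2) - 5 = 2*p**2 - 5 = -5 + 2*p**2)
Q(Z) = -275/49 (Q(Z) = -4 + (-5 + 2*(2/7)**2)/3 = -4 + (-5 + 2*(4/49))/3 = -4 + (-5 + 8/49)/3 = -4 + (1/3)*(-237/49) = -4 - 79/49 = -275/49)
w(z) = z (w(z) = 0 + z = z)
(18 - 1*(-9))/(0 + Q(-3)) + w(-4) = (18 - 1*(-9))/(0 - 275/49) - 4 = (18 + 9)/(-275/49) - 4 = -49/275*27 - 4 = -1323/275 - 4 = -2423/275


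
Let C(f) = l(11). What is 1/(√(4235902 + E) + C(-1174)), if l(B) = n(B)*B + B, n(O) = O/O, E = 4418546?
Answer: -1/393362 + √540903/2163491 ≈ 0.00033740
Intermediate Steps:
n(O) = 1
l(B) = 2*B (l(B) = 1*B + B = B + B = 2*B)
C(f) = 22 (C(f) = 2*11 = 22)
1/(√(4235902 + E) + C(-1174)) = 1/(√(4235902 + 4418546) + 22) = 1/(√8654448 + 22) = 1/(4*√540903 + 22) = 1/(22 + 4*√540903)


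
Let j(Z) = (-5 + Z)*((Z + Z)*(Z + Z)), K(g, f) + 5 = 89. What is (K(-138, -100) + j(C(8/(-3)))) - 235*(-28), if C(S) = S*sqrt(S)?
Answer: 190168/27 + 32768*I*sqrt(6)/243 ≈ 7043.3 + 330.31*I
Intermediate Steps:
K(g, f) = 84 (K(g, f) = -5 + 89 = 84)
C(S) = S**(3/2)
j(Z) = 4*Z**2*(-5 + Z) (j(Z) = (-5 + Z)*((2*Z)*(2*Z)) = (-5 + Z)*(4*Z**2) = 4*Z**2*(-5 + Z))
(K(-138, -100) + j(C(8/(-3)))) - 235*(-28) = (84 + 4*((8/(-3))**(3/2))**2*(-5 + (8/(-3))**(3/2))) - 235*(-28) = (84 + 4*((8*(-1/3))**(3/2))**2*(-5 + (8*(-1/3))**(3/2))) + 6580 = (84 + 4*((-8/3)**(3/2))**2*(-5 + (-8/3)**(3/2))) + 6580 = (84 + 4*(-16*I*sqrt(6)/9)**2*(-5 - 16*I*sqrt(6)/9)) + 6580 = (84 + 4*(-512/27)*(-5 - 16*I*sqrt(6)/9)) + 6580 = (84 + (10240/27 + 32768*I*sqrt(6)/243)) + 6580 = (12508/27 + 32768*I*sqrt(6)/243) + 6580 = 190168/27 + 32768*I*sqrt(6)/243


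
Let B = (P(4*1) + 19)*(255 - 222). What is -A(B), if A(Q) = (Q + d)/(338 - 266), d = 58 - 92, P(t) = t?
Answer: -725/72 ≈ -10.069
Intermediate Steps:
d = -34
B = 759 (B = (4*1 + 19)*(255 - 222) = (4 + 19)*33 = 23*33 = 759)
A(Q) = -17/36 + Q/72 (A(Q) = (Q - 34)/(338 - 266) = (-34 + Q)/72 = (-34 + Q)*(1/72) = -17/36 + Q/72)
-A(B) = -(-17/36 + (1/72)*759) = -(-17/36 + 253/24) = -1*725/72 = -725/72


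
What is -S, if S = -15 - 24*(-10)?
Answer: -225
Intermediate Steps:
S = 225 (S = -15 + 240 = 225)
-S = -1*225 = -225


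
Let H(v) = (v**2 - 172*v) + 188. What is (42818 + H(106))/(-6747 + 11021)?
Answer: 18005/2137 ≈ 8.4254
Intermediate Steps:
H(v) = 188 + v**2 - 172*v
(42818 + H(106))/(-6747 + 11021) = (42818 + (188 + 106**2 - 172*106))/(-6747 + 11021) = (42818 + (188 + 11236 - 18232))/4274 = (42818 - 6808)*(1/4274) = 36010*(1/4274) = 18005/2137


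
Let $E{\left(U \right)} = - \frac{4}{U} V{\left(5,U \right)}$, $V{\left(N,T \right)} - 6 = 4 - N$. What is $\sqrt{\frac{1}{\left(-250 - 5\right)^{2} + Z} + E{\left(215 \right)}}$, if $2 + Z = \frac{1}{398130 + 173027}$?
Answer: $\frac{i \sqrt{59298220795110918287313}}{798474344658} \approx 0.30497 i$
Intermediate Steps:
$V{\left(N,T \right)} = 10 - N$ ($V{\left(N,T \right)} = 6 - \left(-4 + N\right) = 10 - N$)
$E{\left(U \right)} = - \frac{20}{U}$ ($E{\left(U \right)} = - \frac{4}{U} \left(10 - 5\right) = - \frac{4}{U} 5 = - \frac{20}{U}$)
$Z = - \frac{1142313}{571157}$ ($Z = -2 + \frac{1}{398130 + 173027} = -2 + \frac{1}{571157} = - \frac{1142313}{571157} \approx -2.0$)
$\sqrt{\frac{1}{\left(-250 - 5\right)^{2} + Z} + E{\left(215 \right)}} = \sqrt{\frac{1}{\left(-250 - 5\right)^{2} - \frac{1142313}{571157}} - \frac{20}{215}} = \sqrt{\frac{1}{\left(-255\right)^{2} - \frac{1142313}{571157}} - \frac{4}{43}} = \sqrt{\frac{1}{65025 - \frac{1142313}{571157}} - \frac{4}{43}} = \sqrt{\frac{1}{\frac{37138341612}{571157}} - \frac{4}{43}} = \sqrt{\frac{571157}{37138341612} - \frac{4}{43}} = \sqrt{- \frac{148528806697}{1596948689316}} = \frac{i \sqrt{59298220795110918287313}}{798474344658}$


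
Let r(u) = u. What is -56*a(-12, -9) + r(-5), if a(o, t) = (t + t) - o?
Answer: 331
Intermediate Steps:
a(o, t) = -o + 2*t (a(o, t) = 2*t - o = -o + 2*t)
-56*a(-12, -9) + r(-5) = -56*(-1*(-12) + 2*(-9)) - 5 = -56*(12 - 18) - 5 = -56*(-6) - 5 = 336 - 5 = 331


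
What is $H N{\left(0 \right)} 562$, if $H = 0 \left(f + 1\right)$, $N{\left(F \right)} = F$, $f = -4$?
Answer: $0$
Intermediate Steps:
$H = 0$ ($H = 0 \left(-4 + 1\right) = 0 \left(-3\right) = 0$)
$H N{\left(0 \right)} 562 = 0 \cdot 0 \cdot 562 = 0 \cdot 0 = 0$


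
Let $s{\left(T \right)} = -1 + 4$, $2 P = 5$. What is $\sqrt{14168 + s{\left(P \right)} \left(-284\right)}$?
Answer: $2 \sqrt{3329} \approx 115.4$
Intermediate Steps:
$P = \frac{5}{2}$ ($P = \frac{1}{2} \cdot 5 = \frac{5}{2} \approx 2.5$)
$s{\left(T \right)} = 3$
$\sqrt{14168 + s{\left(P \right)} \left(-284\right)} = \sqrt{14168 + 3 \left(-284\right)} = \sqrt{14168 - 852} = \sqrt{13316} = 2 \sqrt{3329}$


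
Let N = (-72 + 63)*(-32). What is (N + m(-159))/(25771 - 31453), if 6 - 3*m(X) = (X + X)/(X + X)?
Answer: -869/17046 ≈ -0.050980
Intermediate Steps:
m(X) = 5/3 (m(X) = 2 - (X + X)/(3*(X + X)) = 2 - 2*X/(3*(2*X)) = 2 - 2*X*1/(2*X)/3 = 2 - 1/3*1 = 2 - 1/3 = 5/3)
N = 288 (N = -9*(-32) = 288)
(N + m(-159))/(25771 - 31453) = (288 + 5/3)/(25771 - 31453) = (869/3)/(-5682) = (869/3)*(-1/5682) = -869/17046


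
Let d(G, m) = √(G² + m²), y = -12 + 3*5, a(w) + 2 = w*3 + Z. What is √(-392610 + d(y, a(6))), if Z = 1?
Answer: √(-392610 + √298) ≈ 626.57*I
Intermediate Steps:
a(w) = -1 + 3*w (a(w) = -2 + (w*3 + 1) = -2 + (3*w + 1) = -2 + (1 + 3*w) = -1 + 3*w)
y = 3 (y = -12 + 15 = 3)
√(-392610 + d(y, a(6))) = √(-392610 + √(3² + (-1 + 3*6)²)) = √(-392610 + √(9 + (-1 + 18)²)) = √(-392610 + √(9 + 17²)) = √(-392610 + √(9 + 289)) = √(-392610 + √298)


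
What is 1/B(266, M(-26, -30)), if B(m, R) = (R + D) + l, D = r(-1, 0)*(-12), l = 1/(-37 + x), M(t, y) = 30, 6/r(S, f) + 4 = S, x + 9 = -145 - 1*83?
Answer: 1370/60823 ≈ 0.022524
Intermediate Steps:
x = -237 (x = -9 + (-145 - 1*83) = -9 + (-145 - 83) = -9 - 228 = -237)
r(S, f) = 6/(-4 + S)
l = -1/274 (l = 1/(-37 - 237) = 1/(-274) = -1/274 ≈ -0.0036496)
D = 72/5 (D = (6/(-4 - 1))*(-12) = (6/(-5))*(-12) = (6*(-⅕))*(-12) = -6/5*(-12) = 72/5 ≈ 14.400)
B(m, R) = 19723/1370 + R (B(m, R) = (R + 72/5) - 1/274 = (72/5 + R) - 1/274 = 19723/1370 + R)
1/B(266, M(-26, -30)) = 1/(19723/1370 + 30) = 1/(60823/1370) = 1370/60823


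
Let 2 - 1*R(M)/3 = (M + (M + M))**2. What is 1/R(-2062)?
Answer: -1/114799782 ≈ -8.7108e-9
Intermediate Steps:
R(M) = 6 - 27*M**2 (R(M) = 6 - 3*(M + (M + M))**2 = 6 - 3*(M + 2*M)**2 = 6 - 3*9*M**2 = 6 - 27*M**2)
1/R(-2062) = 1/(6 - 27*(-2062)**2) = 1/(6 - 27*4251844) = 1/(6 - 114799788) = 1/(-114799782) = -1/114799782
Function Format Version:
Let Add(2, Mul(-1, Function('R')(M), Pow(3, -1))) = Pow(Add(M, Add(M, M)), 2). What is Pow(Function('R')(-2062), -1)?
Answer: Rational(-1, 114799782) ≈ -8.7108e-9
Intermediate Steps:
Function('R')(M) = Add(6, Mul(-27, Pow(M, 2))) (Function('R')(M) = Add(6, Mul(-3, Pow(Add(M, Add(M, M)), 2))) = Add(6, Mul(-3, Pow(Add(M, Mul(2, M)), 2))) = Add(6, Mul(-3, Pow(Mul(3, M), 2))) = Add(6, Mul(-3, Mul(9, Pow(M, 2)))) = Add(6, Mul(-27, Pow(M, 2))))
Pow(Function('R')(-2062), -1) = Pow(Add(6, Mul(-27, Pow(-2062, 2))), -1) = Pow(Add(6, Mul(-27, 4251844)), -1) = Pow(Add(6, -114799788), -1) = Pow(-114799782, -1) = Rational(-1, 114799782)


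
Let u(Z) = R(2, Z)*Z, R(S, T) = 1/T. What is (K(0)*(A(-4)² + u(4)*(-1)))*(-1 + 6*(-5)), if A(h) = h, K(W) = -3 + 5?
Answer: -930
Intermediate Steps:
K(W) = 2
u(Z) = 1 (u(Z) = Z/Z = 1)
(K(0)*(A(-4)² + u(4)*(-1)))*(-1 + 6*(-5)) = (2*((-4)² + 1*(-1)))*(-1 + 6*(-5)) = (2*(16 - 1))*(-1 - 30) = (2*15)*(-31) = 30*(-31) = -930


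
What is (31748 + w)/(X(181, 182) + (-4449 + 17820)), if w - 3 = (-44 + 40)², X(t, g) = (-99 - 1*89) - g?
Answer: 31767/13001 ≈ 2.4434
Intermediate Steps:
X(t, g) = -188 - g (X(t, g) = (-99 - 89) - g = -188 - g)
w = 19 (w = 3 + (-44 + 40)² = 3 + (-4)² = 3 + 16 = 19)
(31748 + w)/(X(181, 182) + (-4449 + 17820)) = (31748 + 19)/((-188 - 1*182) + (-4449 + 17820)) = 31767/((-188 - 182) + 13371) = 31767/(-370 + 13371) = 31767/13001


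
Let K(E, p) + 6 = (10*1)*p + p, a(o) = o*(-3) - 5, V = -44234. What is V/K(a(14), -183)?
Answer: 44234/2019 ≈ 21.909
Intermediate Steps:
a(o) = -5 - 3*o (a(o) = -3*o - 5 = -5 - 3*o)
K(E, p) = -6 + 11*p (K(E, p) = -6 + ((10*1)*p + p) = -6 + (10*p + p) = -6 + 11*p)
V/K(a(14), -183) = -44234/(-6 + 11*(-183)) = -44234/(-6 - 2013) = -44234/(-2019) = -44234*(-1/2019) = 44234/2019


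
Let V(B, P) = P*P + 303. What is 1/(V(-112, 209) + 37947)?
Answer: 1/81931 ≈ 1.2205e-5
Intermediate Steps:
V(B, P) = 303 + P² (V(B, P) = P² + 303 = 303 + P²)
1/(V(-112, 209) + 37947) = 1/((303 + 209²) + 37947) = 1/((303 + 43681) + 37947) = 1/(43984 + 37947) = 1/81931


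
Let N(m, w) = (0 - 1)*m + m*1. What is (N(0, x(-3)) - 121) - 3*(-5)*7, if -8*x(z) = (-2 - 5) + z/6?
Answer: -16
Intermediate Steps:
x(z) = 7/8 - z/48 (x(z) = -((-2 - 5) + z/6)/8 = -(-7 + z*(⅙))/8 = -(-7 + z/6)/8 = 7/8 - z/48)
N(m, w) = 0 (N(m, w) = -m + m = 0)
(N(0, x(-3)) - 121) - 3*(-5)*7 = (0 - 121) - 3*(-5)*7 = -121 + 15*7 = -121 + 105 = -16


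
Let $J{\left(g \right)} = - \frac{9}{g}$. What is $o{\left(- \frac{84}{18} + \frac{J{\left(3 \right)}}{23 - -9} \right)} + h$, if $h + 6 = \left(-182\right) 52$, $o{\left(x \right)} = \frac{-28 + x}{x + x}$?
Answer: $- \frac{8652435}{914} \approx -9466.6$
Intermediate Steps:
$o{\left(x \right)} = \frac{-28 + x}{2 x}$
$h = -9470$ ($h = -6 - 9464 = -9470$)
$o{\left(- \frac{84}{18} + \frac{J{\left(3 \right)}}{23 - -9} \right)} + h = \frac{-28 - \left(\frac{14}{3} - \frac{\left(-9\right) \frac{1}{3}}{23 - -9}\right)}{2 \left(- \frac{84}{18} + \frac{\left(-9\right) \frac{1}{3}}{23 - -9}\right)} - 9470 = \frac{-28 - \left(\frac{14}{3} - \frac{\left(-9\right) \frac{1}{3}}{23 + 9}\right)}{2 \left(\left(-84\right) \frac{1}{18} + \frac{\left(-9\right) \frac{1}{3}}{23 + 9}\right)} - 9470 = \frac{-28 - \left(\frac{14}{3} + \frac{3}{32}\right)}{2 \left(- \frac{14}{3} - \frac{3}{32}\right)} - 9470 = \frac{-28 - \frac{457}{96}}{2 \left(- \frac{14}{3} - \frac{3}{32}\right)} - 9470 = \frac{-28 - \frac{457}{96}}{2 \left(- \frac{457}{96}\right)} - 9470 = \frac{1}{2} \left(- \frac{96}{457}\right) \left(- \frac{3145}{96}\right) - 9470 = \frac{3145}{914} - 9470 = - \frac{8652435}{914}$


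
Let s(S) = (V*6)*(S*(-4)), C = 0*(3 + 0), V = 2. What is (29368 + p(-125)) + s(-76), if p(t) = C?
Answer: 33016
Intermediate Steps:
C = 0 (C = 0*3 = 0)
p(t) = 0
s(S) = -48*S (s(S) = (2*6)*(S*(-4)) = 12*(-4*S) = -48*S)
(29368 + p(-125)) + s(-76) = (29368 + 0) - 48*(-76) = 29368 + 3648 = 33016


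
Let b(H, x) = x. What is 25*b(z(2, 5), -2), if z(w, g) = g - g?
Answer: -50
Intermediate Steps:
z(w, g) = 0
25*b(z(2, 5), -2) = 25*(-2) = -50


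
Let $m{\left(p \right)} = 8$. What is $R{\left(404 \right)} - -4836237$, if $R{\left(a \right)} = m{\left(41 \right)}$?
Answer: $4836245$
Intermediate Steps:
$R{\left(a \right)} = 8$
$R{\left(404 \right)} - -4836237 = 8 - -4836237 = 8 + 4836237 = 4836245$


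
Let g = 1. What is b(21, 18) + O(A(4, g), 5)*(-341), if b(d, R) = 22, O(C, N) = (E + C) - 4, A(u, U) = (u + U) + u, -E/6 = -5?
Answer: -11913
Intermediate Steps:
E = 30 (E = -6*(-5) = 30)
A(u, U) = U + 2*u (A(u, U) = (U + u) + u = U + 2*u)
O(C, N) = 26 + C (O(C, N) = (30 + C) - 4 = 26 + C)
b(21, 18) + O(A(4, g), 5)*(-341) = 22 + (26 + (1 + 2*4))*(-341) = 22 + (26 + (1 + 8))*(-341) = 22 + (26 + 9)*(-341) = 22 + 35*(-341) = 22 - 11935 = -11913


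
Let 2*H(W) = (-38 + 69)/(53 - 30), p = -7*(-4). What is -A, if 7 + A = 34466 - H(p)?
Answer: -1585083/46 ≈ -34458.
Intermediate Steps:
p = 28
H(W) = 31/46 (H(W) = ((-38 + 69)/(53 - 30))/2 = (31/23)/2 = (31*(1/23))/2 = (½)*(31/23) = 31/46)
A = 1585083/46 (A = -7 + (34466 - 1*31/46) = -7 + (34466 - 31/46) = -7 + 1585405/46 = 1585083/46 ≈ 34458.)
-A = -1*1585083/46 = -1585083/46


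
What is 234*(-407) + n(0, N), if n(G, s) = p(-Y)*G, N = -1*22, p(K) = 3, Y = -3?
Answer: -95238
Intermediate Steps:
N = -22
n(G, s) = 3*G
234*(-407) + n(0, N) = 234*(-407) + 3*0 = -95238 + 0 = -95238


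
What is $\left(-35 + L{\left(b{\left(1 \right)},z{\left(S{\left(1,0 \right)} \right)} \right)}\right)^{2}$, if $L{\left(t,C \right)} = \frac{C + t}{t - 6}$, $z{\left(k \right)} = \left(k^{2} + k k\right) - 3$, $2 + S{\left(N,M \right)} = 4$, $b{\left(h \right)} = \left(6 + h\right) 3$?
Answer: $\frac{249001}{225} \approx 1106.7$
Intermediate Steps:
$b{\left(h \right)} = 18 + 3 h$
$S{\left(N,M \right)} = 2$ ($S{\left(N,M \right)} = -2 + 4 = 2$)
$z{\left(k \right)} = -3 + 2 k^{2}$ ($z{\left(k \right)} = \left(k^{2} + k^{2}\right) - 3 = 2 k^{2} - 3 = -3 + 2 k^{2}$)
$L{\left(t,C \right)} = \frac{C + t}{-6 + t}$
$\left(-35 + L{\left(b{\left(1 \right)},z{\left(S{\left(1,0 \right)} \right)} \right)}\right)^{2} = \left(-35 + \frac{\left(-3 + 2 \cdot 2^{2}\right) + \left(18 + 3 \cdot 1\right)}{-6 + \left(18 + 3 \cdot 1\right)}\right)^{2} = \left(-35 + \frac{\left(-3 + 2 \cdot 4\right) + \left(18 + 3\right)}{-6 + \left(18 + 3\right)}\right)^{2} = \left(-35 + \frac{\left(-3 + 8\right) + 21}{-6 + 21}\right)^{2} = \left(-35 + \frac{5 + 21}{15}\right)^{2} = \left(-35 + \frac{1}{15} \cdot 26\right)^{2} = \left(-35 + \frac{26}{15}\right)^{2} = \left(- \frac{499}{15}\right)^{2} = \frac{249001}{225}$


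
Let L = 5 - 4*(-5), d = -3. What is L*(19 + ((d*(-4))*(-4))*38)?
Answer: -45125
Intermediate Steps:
L = 25 (L = 5 + 20 = 25)
L*(19 + ((d*(-4))*(-4))*38) = 25*(19 + (-3*(-4)*(-4))*38) = 25*(19 + (12*(-4))*38) = 25*(19 - 48*38) = 25*(19 - 1824) = 25*(-1805) = -45125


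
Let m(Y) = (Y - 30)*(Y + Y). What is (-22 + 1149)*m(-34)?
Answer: 4904704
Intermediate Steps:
m(Y) = 2*Y*(-30 + Y) (m(Y) = (-30 + Y)*(2*Y) = 2*Y*(-30 + Y))
(-22 + 1149)*m(-34) = (-22 + 1149)*(2*(-34)*(-30 - 34)) = 1127*(2*(-34)*(-64)) = 1127*4352 = 4904704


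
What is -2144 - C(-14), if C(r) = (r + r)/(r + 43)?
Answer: -62148/29 ≈ -2143.0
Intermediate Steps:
C(r) = 2*r/(43 + r) (C(r) = (2*r)/(43 + r) = 2*r/(43 + r))
-2144 - C(-14) = -2144 - 2*(-14)/(43 - 14) = -2144 - 2*(-14)/29 = -2144 - 1*(-28/29) = -2144 + 28/29 = -62148/29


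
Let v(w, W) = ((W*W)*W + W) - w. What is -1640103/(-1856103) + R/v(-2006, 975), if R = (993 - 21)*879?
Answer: 126811296899386/143362666629889 ≈ 0.88455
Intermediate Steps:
R = 854388 (R = 972*879 = 854388)
v(w, W) = W + W³ - w (v(w, W) = (W²*W + W) - w = (W³ + W) - w = (W + W³) - w = W + W³ - w)
-1640103/(-1856103) + R/v(-2006, 975) = -1640103/(-1856103) + 854388/(975 + 975³ - 1*(-2006)) = -1640103*(-1/1856103) + 854388/(975 + 926859375 + 2006) = 546701/618701 + 854388/926862356 = 546701/618701 + 854388*(1/926862356) = 546701/618701 + 213597/231715589 = 126811296899386/143362666629889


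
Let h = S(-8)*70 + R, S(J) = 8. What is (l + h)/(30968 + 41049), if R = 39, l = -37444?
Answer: -36845/72017 ≈ -0.51162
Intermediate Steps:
h = 599 (h = 8*70 + 39 = 560 + 39 = 599)
(l + h)/(30968 + 41049) = (-37444 + 599)/(30968 + 41049) = -36845/72017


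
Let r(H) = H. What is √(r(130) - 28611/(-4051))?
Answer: √2249281291/4051 ≈ 11.707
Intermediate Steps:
√(r(130) - 28611/(-4051)) = √(130 - 28611/(-4051)) = √(130 - 28611*(-1/4051)) = √(130 + 28611/4051) = √(555241/4051) = √2249281291/4051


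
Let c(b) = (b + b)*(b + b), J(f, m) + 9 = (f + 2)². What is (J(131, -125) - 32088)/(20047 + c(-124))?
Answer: -14408/81551 ≈ -0.17667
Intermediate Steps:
J(f, m) = -9 + (2 + f)² (J(f, m) = -9 + (f + 2)² = -9 + (2 + f)²)
c(b) = 4*b² (c(b) = (2*b)*(2*b) = 4*b²)
(J(131, -125) - 32088)/(20047 + c(-124)) = ((-9 + (2 + 131)²) - 32088)/(20047 + 4*(-124)²) = ((-9 + 133²) - 32088)/(20047 + 4*15376) = ((-9 + 17689) - 32088)/(20047 + 61504) = (17680 - 32088)/81551 = -14408*1/81551 = -14408/81551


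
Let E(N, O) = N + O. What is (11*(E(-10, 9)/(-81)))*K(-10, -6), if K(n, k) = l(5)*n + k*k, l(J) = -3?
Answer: 242/27 ≈ 8.9630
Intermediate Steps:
K(n, k) = k² - 3*n (K(n, k) = -3*n + k*k = -3*n + k² = k² - 3*n)
(11*(E(-10, 9)/(-81)))*K(-10, -6) = (11*((-10 + 9)/(-81)))*((-6)² - 3*(-10)) = (11*(-1*(-1/81)))*(36 + 30) = (11*(1/81))*66 = (11/81)*66 = 242/27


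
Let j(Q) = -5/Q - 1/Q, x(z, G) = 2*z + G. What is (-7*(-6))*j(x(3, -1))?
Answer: -252/5 ≈ -50.400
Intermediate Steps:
x(z, G) = G + 2*z
j(Q) = -6/Q
(-7*(-6))*j(x(3, -1)) = (-7*(-6))*(-6/(-1 + 2*3)) = 42*(-6/(-1 + 6)) = 42*(-6/5) = -252/5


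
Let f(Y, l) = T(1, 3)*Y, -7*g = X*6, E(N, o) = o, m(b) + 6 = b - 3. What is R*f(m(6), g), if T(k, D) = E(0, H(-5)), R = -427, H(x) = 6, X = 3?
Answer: 7686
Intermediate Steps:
m(b) = -9 + b (m(b) = -6 + (b - 3) = -6 + (-3 + b) = -9 + b)
T(k, D) = 6
g = -18/7 (g = -3*6/7 = -1/7*18 = -18/7 ≈ -2.5714)
f(Y, l) = 6*Y
R*f(m(6), g) = -2562*(-9 + 6) = -2562*(-3) = -427*(-18) = 7686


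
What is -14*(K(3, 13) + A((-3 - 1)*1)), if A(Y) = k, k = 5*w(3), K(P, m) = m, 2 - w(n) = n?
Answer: -112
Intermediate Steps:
w(n) = 2 - n
k = -5 (k = 5*(2 - 1*3) = 5*(2 - 3) = 5*(-1) = -5)
A(Y) = -5
-14*(K(3, 13) + A((-3 - 1)*1)) = -14*(13 - 5) = -14*8 = -112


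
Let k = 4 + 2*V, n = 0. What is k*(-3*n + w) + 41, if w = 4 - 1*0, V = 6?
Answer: 105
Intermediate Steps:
w = 4 (w = 4 + 0 = 4)
k = 16 (k = 4 + 2*6 = 4 + 12 = 16)
k*(-3*n + w) + 41 = 16*(-3*0 + 4) + 41 = 16*(0 + 4) + 41 = 16*4 + 41 = 64 + 41 = 105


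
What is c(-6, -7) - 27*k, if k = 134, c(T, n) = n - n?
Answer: -3618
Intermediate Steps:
c(T, n) = 0
c(-6, -7) - 27*k = 0 - 27*134 = 0 - 3618 = -3618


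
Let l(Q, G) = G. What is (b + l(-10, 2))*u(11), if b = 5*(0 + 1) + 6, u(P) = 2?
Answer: 26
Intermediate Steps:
b = 11 (b = 5*1 + 6 = 5 + 6 = 11)
(b + l(-10, 2))*u(11) = (11 + 2)*2 = 13*2 = 26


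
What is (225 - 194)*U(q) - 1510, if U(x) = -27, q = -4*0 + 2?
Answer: -2347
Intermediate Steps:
q = 2 (q = 0 + 2 = 2)
(225 - 194)*U(q) - 1510 = (225 - 194)*(-27) - 1510 = 31*(-27) - 1510 = -837 - 1510 = -2347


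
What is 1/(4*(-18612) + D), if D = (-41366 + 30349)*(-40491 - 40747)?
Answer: 1/894924598 ≈ 1.1174e-9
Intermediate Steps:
D = 894999046 (D = -11017*(-81238) = 894999046)
1/(4*(-18612) + D) = 1/(4*(-18612) + 894999046) = 1/(-74448 + 894999046) = 1/894924598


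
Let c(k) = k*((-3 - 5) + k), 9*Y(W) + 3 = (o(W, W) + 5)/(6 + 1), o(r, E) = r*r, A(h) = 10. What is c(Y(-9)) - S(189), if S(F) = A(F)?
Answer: -68225/3969 ≈ -17.189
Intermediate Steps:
o(r, E) = r²
Y(W) = -16/63 + W²/63 (Y(W) = -⅓ + ((W² + 5)/(6 + 1))/9 = -⅓ + ((5 + W²)/7)/9 = -⅓ + ((5 + W²)*(⅐))/9 = -⅓ + (5/7 + W²/7)/9 = -⅓ + (5/63 + W²/63) = -16/63 + W²/63)
S(F) = 10
c(k) = k*(-8 + k)
c(Y(-9)) - S(189) = (-16/63 + (1/63)*(-9)²)*(-8 + (-16/63 + (1/63)*(-9)²)) - 1*10 = (-16/63 + (1/63)*81)*(-8 + (-16/63 + (1/63)*81)) - 10 = (-16/63 + 9/7)*(-8 + (-16/63 + 9/7)) - 10 = 65*(-8 + 65/63)/63 - 10 = (65/63)*(-439/63) - 10 = -28535/3969 - 10 = -68225/3969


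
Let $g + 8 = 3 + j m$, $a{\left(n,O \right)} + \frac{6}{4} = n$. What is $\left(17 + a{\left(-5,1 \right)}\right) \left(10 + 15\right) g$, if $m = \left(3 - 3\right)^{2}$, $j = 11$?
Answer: $- \frac{2625}{2} \approx -1312.5$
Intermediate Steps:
$a{\left(n,O \right)} = - \frac{3}{2} + n$
$m = 0$ ($m = 0^{2} = 0$)
$g = -5$ ($g = -8 + \left(3 + 11 \cdot 0\right) = -8 + \left(3 + 0\right) = -8 + 3 = -5$)
$\left(17 + a{\left(-5,1 \right)}\right) \left(10 + 15\right) g = \left(17 - \frac{13}{2}\right) \left(10 + 15\right) \left(-5\right) = \left(17 - \frac{13}{2}\right) 25 \left(-5\right) = \frac{21}{2} \cdot 25 \left(-5\right) = \frac{525}{2} \left(-5\right) = - \frac{2625}{2}$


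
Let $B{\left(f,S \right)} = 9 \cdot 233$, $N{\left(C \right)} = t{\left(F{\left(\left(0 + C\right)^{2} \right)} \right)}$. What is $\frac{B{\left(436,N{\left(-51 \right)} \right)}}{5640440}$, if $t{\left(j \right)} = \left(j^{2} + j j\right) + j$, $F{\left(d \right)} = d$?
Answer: $\frac{2097}{5640440} \approx 0.00037178$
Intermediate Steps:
$t{\left(j \right)} = j + 2 j^{2}$ ($t{\left(j \right)} = \left(j^{2} + j^{2}\right) + j = 2 j^{2} + j = j + 2 j^{2}$)
$N{\left(C \right)} = C^{2} \left(1 + 2 C^{2}\right)$ ($N{\left(C \right)} = \left(0 + C\right)^{2} \left(1 + 2 \left(0 + C\right)^{2}\right) = C^{2} \left(1 + 2 C^{2}\right)$)
$B{\left(f,S \right)} = 2097$
$\frac{B{\left(436,N{\left(-51 \right)} \right)}}{5640440} = \frac{2097}{5640440}$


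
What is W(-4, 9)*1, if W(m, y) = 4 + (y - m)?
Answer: 17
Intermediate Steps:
W(m, y) = 4 + y - m
W(-4, 9)*1 = (4 + 9 - 1*(-4))*1 = (4 + 9 + 4)*1 = 17*1 = 17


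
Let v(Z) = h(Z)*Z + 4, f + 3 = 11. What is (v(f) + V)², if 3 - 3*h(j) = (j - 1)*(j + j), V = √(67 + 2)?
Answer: 740221/9 - 1720*√69/3 ≈ 77484.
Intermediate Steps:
f = 8 (f = -3 + 11 = 8)
V = √69 ≈ 8.3066
h(j) = 1 - 2*j*(-1 + j)/3 (h(j) = 1 - (j - 1)*(j + j)/3 = 1 - (-1 + j)*2*j/3 = 1 - 2*j*(-1 + j)/3)
v(Z) = 4 + Z*(1 - 2*Z²/3 + 2*Z/3) (v(Z) = (1 - 2*Z²/3 + 2*Z/3)*Z + 4 = Z*(1 - 2*Z²/3 + 2*Z/3) + 4 = 4 + Z*(1 - 2*Z²/3 + 2*Z/3))
(v(f) + V)² = ((4 + (⅓)*8*(3 - 2*8² + 2*8)) + √69)² = ((4 + (⅓)*8*(3 - 2*64 + 16)) + √69)² = ((4 + (⅓)*8*(3 - 128 + 16)) + √69)² = ((4 + (⅓)*8*(-109)) + √69)² = ((4 - 872/3) + √69)² = (-860/3 + √69)²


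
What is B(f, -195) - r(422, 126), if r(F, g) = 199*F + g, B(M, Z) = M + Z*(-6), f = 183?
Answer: -82751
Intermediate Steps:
B(M, Z) = M - 6*Z
r(F, g) = g + 199*F
B(f, -195) - r(422, 126) = (183 - 6*(-195)) - (126 + 199*422) = (183 + 1170) - (126 + 83978) = 1353 - 1*84104 = 1353 - 84104 = -82751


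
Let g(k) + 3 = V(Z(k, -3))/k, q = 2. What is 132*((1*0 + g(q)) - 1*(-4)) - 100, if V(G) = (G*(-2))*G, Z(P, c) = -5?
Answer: -3268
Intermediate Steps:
V(G) = -2*G² (V(G) = (-2*G)*G = -2*G²)
g(k) = -3 - 50/k (g(k) = -3 + (-2*(-5)²)/k = -3 + (-2*25)/k = -3 - 50/k)
132*((1*0 + g(q)) - 1*(-4)) - 100 = 132*((1*0 + (-3 - 50/2)) - 1*(-4)) - 100 = 132*((0 + (-3 - 50*½)) + 4) - 100 = 132*((0 + (-3 - 25)) + 4) - 100 = 132*((0 - 28) + 4) - 100 = 132*(-28 + 4) - 100 = 132*(-24) - 100 = -3168 - 100 = -3268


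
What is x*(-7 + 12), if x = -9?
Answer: -45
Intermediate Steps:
x*(-7 + 12) = -9*(-7 + 12) = -9*5 = -45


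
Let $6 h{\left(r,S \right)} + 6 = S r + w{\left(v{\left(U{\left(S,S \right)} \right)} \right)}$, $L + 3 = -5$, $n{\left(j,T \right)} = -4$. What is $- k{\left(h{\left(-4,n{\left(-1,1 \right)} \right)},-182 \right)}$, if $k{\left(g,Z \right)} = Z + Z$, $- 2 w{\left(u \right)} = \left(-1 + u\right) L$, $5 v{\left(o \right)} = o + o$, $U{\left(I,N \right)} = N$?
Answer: $364$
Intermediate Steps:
$L = -8$ ($L = -3 - 5 = -8$)
$v{\left(o \right)} = \frac{2 o}{5}$ ($v{\left(o \right)} = \frac{o + o}{5} = \frac{2 o}{5}$)
$w{\left(u \right)} = -4 + 4 u$ ($w{\left(u \right)} = - \frac{\left(-1 + u\right) \left(-8\right)}{2} = - \frac{8 - 8 u}{2} = -4 + 4 u$)
$h{\left(r,S \right)} = - \frac{5}{3} + \frac{4 S}{15} + \frac{S r}{6}$ ($h{\left(r,S \right)} = -1 + \frac{S r + \left(-4 + 4 \frac{2 S}{5}\right)}{6} = -1 + \frac{S r + \left(-4 + \frac{8 S}{5}\right)}{6} = -1 + \frac{-4 + \frac{8 S}{5} + S r}{6} = -1 + \left(- \frac{2}{3} + \frac{4 S}{15} + \frac{S r}{6}\right) = - \frac{5}{3} + \frac{4 S}{15} + \frac{S r}{6}$)
$k{\left(g,Z \right)} = 2 Z$
$- k{\left(h{\left(-4,n{\left(-1,1 \right)} \right)},-182 \right)} = - 2 \left(-182\right) = \left(-1\right) \left(-364\right) = 364$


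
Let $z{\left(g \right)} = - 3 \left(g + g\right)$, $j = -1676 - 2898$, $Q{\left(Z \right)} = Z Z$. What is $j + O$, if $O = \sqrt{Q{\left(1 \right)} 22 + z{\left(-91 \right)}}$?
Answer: $-4574 + 2 \sqrt{142} \approx -4550.2$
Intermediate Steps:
$Q{\left(Z \right)} = Z^{2}$
$j = -4574$ ($j = -1676 - 2898 = -4574$)
$z{\left(g \right)} = - 6 g$ ($z{\left(g \right)} = - 3 \cdot 2 g = - 6 g$)
$O = 2 \sqrt{142}$ ($O = \sqrt{1^{2} \cdot 22 - -546} = \sqrt{1 \cdot 22 + 546} = \sqrt{22 + 546} = \sqrt{568} = 2 \sqrt{142} \approx 23.833$)
$j + O = -4574 + 2 \sqrt{142}$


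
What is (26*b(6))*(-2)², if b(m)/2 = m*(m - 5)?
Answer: 1248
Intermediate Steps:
b(m) = 2*m*(-5 + m) (b(m) = 2*(m*(m - 5)) = 2*(m*(-5 + m)) = 2*m*(-5 + m))
(26*b(6))*(-2)² = (26*(2*6*(-5 + 6)))*(-2)² = (26*(2*6*1))*4 = (26*12)*4 = 312*4 = 1248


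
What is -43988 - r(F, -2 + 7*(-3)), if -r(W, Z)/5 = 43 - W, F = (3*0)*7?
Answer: -43773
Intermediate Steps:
F = 0 (F = 0*7 = 0)
r(W, Z) = -215 + 5*W (r(W, Z) = -5*(43 - W) = -215 + 5*W)
-43988 - r(F, -2 + 7*(-3)) = -43988 - (-215 + 5*0) = -43988 - (-215 + 0) = -43988 - 1*(-215) = -43988 + 215 = -43773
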